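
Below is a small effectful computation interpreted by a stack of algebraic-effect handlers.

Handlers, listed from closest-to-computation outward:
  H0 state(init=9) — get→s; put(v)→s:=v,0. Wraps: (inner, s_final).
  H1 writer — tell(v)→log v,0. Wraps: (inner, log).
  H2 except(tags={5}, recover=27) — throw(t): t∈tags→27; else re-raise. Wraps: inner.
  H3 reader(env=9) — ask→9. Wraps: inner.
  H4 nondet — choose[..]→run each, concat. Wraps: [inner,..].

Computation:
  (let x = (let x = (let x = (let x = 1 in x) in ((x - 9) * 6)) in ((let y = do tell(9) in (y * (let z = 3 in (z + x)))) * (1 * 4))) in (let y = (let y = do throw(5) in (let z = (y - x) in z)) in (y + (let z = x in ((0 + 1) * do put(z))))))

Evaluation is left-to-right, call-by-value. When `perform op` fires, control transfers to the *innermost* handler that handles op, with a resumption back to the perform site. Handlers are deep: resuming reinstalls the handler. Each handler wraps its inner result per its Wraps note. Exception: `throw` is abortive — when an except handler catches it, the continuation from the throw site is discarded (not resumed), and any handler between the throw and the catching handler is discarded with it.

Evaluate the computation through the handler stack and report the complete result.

Answer: [27]

Step-by-step:
tell(9) @ H1 ⇒ log+=9
throw(5) @ H2 caught ⇒ 27
H3 returns 27
H4 returns [27]
= [27]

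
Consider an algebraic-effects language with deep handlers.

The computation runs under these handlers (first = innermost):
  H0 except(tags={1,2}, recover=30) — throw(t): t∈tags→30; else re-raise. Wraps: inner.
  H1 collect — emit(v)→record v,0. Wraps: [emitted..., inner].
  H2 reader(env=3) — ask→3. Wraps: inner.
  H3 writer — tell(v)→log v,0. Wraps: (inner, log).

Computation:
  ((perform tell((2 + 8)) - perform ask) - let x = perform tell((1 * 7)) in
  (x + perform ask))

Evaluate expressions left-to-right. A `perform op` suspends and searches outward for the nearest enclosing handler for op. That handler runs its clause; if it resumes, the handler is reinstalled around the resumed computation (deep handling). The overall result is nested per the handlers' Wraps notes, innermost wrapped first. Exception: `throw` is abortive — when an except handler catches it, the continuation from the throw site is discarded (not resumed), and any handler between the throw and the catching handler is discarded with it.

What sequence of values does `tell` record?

Step-by-step:
tell(10) @ H3 ⇒ log+=10
ask @ H2 ⇒ 3
tell(7) @ H3 ⇒ log+=7
ask @ H2 ⇒ 3
H0 returns -6
H1 returns [-6]
H2 returns [-6]
H3 returns ([-6], (10, 7))
= ([-6], (10, 7))

Answer: (10, 7)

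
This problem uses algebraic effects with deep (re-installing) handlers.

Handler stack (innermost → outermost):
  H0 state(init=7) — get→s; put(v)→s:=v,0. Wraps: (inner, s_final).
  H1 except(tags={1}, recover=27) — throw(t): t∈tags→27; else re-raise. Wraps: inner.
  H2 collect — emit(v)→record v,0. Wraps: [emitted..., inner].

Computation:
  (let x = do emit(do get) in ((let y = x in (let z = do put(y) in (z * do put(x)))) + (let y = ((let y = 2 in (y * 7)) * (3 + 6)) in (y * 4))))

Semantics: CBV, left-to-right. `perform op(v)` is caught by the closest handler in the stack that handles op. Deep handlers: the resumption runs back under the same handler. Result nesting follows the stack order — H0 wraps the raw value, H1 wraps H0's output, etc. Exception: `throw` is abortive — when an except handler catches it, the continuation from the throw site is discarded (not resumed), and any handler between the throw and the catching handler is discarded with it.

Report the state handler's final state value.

Answer: 0

Evaluation trace:
get @ H0 ⇒ 7
emit(7) @ H2 ⇒ out+=7
put(0) @ H0 ⇒ s:=0
put(0) @ H0 ⇒ s:=0
H0 returns (504, 0)
H1 returns (504, 0)
H2 returns [7, (504, 0)]
= [7, (504, 0)]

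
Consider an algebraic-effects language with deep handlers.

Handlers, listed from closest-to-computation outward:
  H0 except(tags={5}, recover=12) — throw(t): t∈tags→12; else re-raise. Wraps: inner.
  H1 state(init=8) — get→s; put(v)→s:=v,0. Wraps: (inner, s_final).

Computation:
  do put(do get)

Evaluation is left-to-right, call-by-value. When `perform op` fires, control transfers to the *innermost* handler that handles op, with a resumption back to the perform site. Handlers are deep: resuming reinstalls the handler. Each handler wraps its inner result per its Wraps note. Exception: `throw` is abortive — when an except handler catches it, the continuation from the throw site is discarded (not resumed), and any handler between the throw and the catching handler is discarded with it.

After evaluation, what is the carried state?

Answer: 8

Working:
get @ H1 ⇒ 8
put(8) @ H1 ⇒ s:=8
H0 returns 0
H1 returns (0, 8)
= (0, 8)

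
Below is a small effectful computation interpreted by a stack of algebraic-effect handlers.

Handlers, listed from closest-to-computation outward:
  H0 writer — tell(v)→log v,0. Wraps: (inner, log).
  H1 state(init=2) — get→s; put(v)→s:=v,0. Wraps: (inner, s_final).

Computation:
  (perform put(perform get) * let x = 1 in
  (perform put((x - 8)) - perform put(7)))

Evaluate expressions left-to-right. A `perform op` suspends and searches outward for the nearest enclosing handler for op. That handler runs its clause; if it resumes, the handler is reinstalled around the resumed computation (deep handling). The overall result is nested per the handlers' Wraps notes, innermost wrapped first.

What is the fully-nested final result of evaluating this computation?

Step-by-step:
get @ H1 ⇒ 2
put(2) @ H1 ⇒ s:=2
put(-7) @ H1 ⇒ s:=-7
put(7) @ H1 ⇒ s:=7
H0 returns (0, ())
H1 returns ((0, ()), 7)
= ((0, ()), 7)

Answer: ((0, ()), 7)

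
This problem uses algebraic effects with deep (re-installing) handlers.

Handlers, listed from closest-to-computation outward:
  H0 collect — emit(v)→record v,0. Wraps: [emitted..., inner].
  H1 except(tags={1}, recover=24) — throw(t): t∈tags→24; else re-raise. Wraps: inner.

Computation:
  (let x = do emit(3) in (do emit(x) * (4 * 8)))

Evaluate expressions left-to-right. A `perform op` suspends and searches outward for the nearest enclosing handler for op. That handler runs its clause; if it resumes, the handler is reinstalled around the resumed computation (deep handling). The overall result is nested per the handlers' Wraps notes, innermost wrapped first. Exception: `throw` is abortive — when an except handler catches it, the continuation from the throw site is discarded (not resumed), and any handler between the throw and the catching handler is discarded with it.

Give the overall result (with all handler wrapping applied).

Step-by-step:
emit(3) @ H0 ⇒ out+=3
emit(0) @ H0 ⇒ out+=0
H0 returns [3, 0, 0]
H1 returns [3, 0, 0]
= [3, 0, 0]

Answer: [3, 0, 0]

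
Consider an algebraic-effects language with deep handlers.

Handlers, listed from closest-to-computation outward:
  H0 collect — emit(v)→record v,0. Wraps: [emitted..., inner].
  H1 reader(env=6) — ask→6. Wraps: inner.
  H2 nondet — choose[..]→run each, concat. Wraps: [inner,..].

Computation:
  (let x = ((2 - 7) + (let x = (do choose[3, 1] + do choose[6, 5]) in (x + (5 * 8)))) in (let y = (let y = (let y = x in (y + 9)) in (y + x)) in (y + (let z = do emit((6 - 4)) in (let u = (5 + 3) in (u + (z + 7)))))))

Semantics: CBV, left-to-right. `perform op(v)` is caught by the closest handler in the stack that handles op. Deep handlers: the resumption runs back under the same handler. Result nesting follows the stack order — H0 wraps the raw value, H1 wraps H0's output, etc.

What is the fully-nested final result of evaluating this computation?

Answer: [[2, 112], [2, 110], [2, 108], [2, 106]]

Evaluation trace:
choose[3, 1] @ H2
  branch[0] choose=3:
    choose[6, 5] @ H2
      branch[0] choose=6:
        emit(2) @ H0 ⇒ out+=2
        H0 returns [2, 112]
        H1 returns [2, 112]
        H2 returns [[2, 112]]
      branch[1] choose=5:
        emit(2) @ H0 ⇒ out+=2
        H0 returns [2, 110]
        H1 returns [2, 110]
        H2 returns [[2, 110]]
  branch[1] choose=1:
    choose[6, 5] @ H2
      branch[0] choose=6:
        emit(2) @ H0 ⇒ out+=2
        H0 returns [2, 108]
        H1 returns [2, 108]
        H2 returns [[2, 108]]
      branch[1] choose=5:
        emit(2) @ H0 ⇒ out+=2
        H0 returns [2, 106]
        H1 returns [2, 106]
        H2 returns [[2, 106]]
= [[2, 112], [2, 110], [2, 108], [2, 106]]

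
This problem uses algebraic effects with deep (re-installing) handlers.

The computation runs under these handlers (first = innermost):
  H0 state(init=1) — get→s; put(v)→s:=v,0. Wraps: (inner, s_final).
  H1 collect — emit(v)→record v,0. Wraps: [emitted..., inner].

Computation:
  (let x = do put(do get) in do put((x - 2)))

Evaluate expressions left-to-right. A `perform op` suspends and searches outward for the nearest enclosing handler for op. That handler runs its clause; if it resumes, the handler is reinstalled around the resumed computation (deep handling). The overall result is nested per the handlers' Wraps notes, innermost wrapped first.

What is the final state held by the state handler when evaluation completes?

Evaluation trace:
get @ H0 ⇒ 1
put(1) @ H0 ⇒ s:=1
put(-2) @ H0 ⇒ s:=-2
H0 returns (0, -2)
H1 returns [(0, -2)]
= [(0, -2)]

Answer: -2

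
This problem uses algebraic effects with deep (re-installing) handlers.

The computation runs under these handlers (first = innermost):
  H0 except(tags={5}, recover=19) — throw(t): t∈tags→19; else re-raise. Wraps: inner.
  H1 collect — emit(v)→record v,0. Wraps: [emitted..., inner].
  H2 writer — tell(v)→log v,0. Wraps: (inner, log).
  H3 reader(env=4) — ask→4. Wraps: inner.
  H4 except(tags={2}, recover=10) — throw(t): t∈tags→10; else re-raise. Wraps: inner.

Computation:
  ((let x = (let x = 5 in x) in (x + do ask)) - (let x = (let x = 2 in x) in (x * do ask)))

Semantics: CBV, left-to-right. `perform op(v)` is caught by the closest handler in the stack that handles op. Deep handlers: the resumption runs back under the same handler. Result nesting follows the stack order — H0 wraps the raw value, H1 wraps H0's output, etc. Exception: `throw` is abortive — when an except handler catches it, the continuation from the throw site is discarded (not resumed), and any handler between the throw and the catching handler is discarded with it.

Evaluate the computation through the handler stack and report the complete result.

Answer: ([1], ())

Step-by-step:
ask @ H3 ⇒ 4
ask @ H3 ⇒ 4
H0 returns 1
H1 returns [1]
H2 returns ([1], ())
H3 returns ([1], ())
H4 returns ([1], ())
= ([1], ())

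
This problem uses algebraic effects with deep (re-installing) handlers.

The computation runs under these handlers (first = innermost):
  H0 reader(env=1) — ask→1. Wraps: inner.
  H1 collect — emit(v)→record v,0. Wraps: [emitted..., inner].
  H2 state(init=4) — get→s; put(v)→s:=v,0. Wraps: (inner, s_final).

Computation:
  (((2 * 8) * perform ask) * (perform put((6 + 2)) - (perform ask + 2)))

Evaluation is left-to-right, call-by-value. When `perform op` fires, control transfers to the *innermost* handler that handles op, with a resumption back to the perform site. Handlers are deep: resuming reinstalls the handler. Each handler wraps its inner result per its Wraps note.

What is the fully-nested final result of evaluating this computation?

Evaluation trace:
ask @ H0 ⇒ 1
put(8) @ H2 ⇒ s:=8
ask @ H0 ⇒ 1
H0 returns -48
H1 returns [-48]
H2 returns ([-48], 8)
= ([-48], 8)

Answer: ([-48], 8)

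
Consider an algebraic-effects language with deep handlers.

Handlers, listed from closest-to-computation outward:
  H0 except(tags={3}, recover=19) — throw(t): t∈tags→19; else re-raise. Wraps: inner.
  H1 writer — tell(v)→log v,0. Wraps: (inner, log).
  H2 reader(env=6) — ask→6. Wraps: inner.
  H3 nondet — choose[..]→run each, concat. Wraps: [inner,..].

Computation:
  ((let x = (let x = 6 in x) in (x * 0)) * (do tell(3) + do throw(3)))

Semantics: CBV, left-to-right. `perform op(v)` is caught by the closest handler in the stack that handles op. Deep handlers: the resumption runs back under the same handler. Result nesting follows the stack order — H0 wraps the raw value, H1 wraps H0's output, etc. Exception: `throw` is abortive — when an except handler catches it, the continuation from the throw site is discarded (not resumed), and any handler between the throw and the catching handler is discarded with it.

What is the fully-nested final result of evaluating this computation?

Answer: [(19, (3))]

Working:
tell(3) @ H1 ⇒ log+=3
throw(3) @ H0 caught ⇒ 19
H1 returns (19, (3))
H2 returns (19, (3))
H3 returns [(19, (3))]
= [(19, (3))]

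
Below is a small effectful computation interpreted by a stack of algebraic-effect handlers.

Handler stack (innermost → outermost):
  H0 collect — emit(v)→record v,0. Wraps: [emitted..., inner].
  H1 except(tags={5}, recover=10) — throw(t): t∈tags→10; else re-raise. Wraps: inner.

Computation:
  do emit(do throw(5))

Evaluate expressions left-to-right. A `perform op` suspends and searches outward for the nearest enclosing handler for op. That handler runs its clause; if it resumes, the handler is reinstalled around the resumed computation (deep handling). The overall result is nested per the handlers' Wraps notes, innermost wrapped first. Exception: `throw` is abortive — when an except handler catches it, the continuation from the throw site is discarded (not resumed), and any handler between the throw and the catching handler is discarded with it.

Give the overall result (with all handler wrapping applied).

Answer: 10

Evaluation trace:
throw(5) @ H1 caught ⇒ 10
= 10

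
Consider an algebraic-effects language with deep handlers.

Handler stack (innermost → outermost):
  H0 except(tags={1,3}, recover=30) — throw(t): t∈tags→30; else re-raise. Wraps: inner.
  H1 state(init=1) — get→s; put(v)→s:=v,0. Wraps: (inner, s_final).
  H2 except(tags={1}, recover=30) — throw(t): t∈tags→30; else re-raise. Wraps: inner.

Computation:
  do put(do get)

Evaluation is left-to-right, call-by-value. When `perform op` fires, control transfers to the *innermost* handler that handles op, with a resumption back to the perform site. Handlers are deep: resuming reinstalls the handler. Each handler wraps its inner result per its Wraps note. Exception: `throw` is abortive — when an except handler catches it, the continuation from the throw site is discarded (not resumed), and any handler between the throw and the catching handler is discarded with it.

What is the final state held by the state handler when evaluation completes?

Answer: 1

Step-by-step:
get @ H1 ⇒ 1
put(1) @ H1 ⇒ s:=1
H0 returns 0
H1 returns (0, 1)
H2 returns (0, 1)
= (0, 1)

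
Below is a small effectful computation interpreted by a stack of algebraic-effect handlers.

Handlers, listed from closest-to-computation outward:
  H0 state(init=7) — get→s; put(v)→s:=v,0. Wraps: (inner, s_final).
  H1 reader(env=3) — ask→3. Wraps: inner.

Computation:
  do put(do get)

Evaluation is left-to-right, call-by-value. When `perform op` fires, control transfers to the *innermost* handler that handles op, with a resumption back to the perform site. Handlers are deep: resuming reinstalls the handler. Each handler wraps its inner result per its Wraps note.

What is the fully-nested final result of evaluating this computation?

Step-by-step:
get @ H0 ⇒ 7
put(7) @ H0 ⇒ s:=7
H0 returns (0, 7)
H1 returns (0, 7)
= (0, 7)

Answer: (0, 7)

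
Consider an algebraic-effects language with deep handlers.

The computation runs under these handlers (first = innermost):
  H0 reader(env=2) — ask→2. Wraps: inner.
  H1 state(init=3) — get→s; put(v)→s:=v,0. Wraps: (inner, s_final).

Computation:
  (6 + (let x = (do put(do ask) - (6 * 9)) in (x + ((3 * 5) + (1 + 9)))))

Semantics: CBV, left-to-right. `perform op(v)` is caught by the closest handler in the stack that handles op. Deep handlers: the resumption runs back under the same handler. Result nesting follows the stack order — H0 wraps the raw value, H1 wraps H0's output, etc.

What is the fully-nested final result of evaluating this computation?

Working:
ask @ H0 ⇒ 2
put(2) @ H1 ⇒ s:=2
H0 returns -23
H1 returns (-23, 2)
= (-23, 2)

Answer: (-23, 2)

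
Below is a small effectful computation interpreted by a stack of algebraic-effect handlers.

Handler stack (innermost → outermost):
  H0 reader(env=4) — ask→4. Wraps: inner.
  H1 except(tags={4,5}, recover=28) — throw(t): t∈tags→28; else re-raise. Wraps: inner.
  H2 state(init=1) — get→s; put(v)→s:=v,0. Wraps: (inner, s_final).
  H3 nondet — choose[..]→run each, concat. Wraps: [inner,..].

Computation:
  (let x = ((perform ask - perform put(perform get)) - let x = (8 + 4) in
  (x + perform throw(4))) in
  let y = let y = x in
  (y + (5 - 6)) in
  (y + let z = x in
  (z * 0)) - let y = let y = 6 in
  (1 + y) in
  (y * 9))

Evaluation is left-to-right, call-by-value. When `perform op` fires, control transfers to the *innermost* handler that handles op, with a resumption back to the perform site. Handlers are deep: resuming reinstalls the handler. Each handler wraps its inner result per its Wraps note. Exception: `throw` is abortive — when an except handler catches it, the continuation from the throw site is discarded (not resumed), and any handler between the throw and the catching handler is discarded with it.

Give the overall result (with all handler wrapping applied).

Answer: [(28, 1)]

Step-by-step:
ask @ H0 ⇒ 4
get @ H2 ⇒ 1
put(1) @ H2 ⇒ s:=1
throw(4) @ H1 caught ⇒ 28
H2 returns (28, 1)
H3 returns [(28, 1)]
= [(28, 1)]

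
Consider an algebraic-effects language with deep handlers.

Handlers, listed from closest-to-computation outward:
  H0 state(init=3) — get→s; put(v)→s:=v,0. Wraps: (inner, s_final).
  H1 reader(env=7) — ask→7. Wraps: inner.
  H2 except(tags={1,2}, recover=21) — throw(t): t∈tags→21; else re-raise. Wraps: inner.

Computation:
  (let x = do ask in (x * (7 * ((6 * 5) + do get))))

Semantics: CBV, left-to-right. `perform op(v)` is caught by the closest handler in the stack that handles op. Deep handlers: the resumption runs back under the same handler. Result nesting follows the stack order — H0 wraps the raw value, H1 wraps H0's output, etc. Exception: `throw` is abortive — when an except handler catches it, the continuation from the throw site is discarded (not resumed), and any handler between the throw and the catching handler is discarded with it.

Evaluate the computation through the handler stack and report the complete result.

Answer: (1617, 3)

Working:
ask @ H1 ⇒ 7
get @ H0 ⇒ 3
H0 returns (1617, 3)
H1 returns (1617, 3)
H2 returns (1617, 3)
= (1617, 3)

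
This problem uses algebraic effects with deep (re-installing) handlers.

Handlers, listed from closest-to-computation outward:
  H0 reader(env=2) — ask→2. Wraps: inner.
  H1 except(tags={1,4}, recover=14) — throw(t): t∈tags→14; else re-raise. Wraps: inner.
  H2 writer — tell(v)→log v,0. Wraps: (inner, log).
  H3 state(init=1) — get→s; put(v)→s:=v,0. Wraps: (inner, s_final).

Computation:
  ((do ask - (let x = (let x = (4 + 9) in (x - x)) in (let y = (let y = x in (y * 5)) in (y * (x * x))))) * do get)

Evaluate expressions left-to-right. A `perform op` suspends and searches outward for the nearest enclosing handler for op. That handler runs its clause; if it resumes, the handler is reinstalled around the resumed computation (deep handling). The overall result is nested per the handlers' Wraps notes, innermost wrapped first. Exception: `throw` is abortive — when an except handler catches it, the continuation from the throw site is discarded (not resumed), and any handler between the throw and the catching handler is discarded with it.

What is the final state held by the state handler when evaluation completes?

Answer: 1

Step-by-step:
ask @ H0 ⇒ 2
get @ H3 ⇒ 1
H0 returns 2
H1 returns 2
H2 returns (2, ())
H3 returns ((2, ()), 1)
= ((2, ()), 1)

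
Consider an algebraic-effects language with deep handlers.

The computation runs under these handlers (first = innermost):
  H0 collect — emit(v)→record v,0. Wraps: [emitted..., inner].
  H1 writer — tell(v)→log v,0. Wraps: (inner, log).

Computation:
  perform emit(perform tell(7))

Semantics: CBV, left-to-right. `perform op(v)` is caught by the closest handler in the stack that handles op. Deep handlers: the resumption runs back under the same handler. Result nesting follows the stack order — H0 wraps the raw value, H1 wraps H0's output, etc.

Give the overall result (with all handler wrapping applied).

Evaluation trace:
tell(7) @ H1 ⇒ log+=7
emit(0) @ H0 ⇒ out+=0
H0 returns [0, 0]
H1 returns ([0, 0], (7))
= ([0, 0], (7))

Answer: ([0, 0], (7))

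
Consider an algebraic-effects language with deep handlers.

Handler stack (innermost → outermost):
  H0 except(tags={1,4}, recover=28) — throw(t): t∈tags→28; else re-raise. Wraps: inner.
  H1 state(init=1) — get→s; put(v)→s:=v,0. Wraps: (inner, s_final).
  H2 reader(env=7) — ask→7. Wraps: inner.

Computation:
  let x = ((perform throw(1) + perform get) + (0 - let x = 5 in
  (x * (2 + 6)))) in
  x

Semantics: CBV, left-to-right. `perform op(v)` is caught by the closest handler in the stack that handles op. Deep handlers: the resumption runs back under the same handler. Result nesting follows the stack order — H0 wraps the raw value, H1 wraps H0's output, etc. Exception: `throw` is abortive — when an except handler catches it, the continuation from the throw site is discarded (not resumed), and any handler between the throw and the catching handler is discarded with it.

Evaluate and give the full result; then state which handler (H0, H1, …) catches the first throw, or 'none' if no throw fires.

Answer: (28, 1) ; first throw caught by: H0

Step-by-step:
throw(1) @ H0 caught ⇒ 28
H1 returns (28, 1)
H2 returns (28, 1)
= (28, 1)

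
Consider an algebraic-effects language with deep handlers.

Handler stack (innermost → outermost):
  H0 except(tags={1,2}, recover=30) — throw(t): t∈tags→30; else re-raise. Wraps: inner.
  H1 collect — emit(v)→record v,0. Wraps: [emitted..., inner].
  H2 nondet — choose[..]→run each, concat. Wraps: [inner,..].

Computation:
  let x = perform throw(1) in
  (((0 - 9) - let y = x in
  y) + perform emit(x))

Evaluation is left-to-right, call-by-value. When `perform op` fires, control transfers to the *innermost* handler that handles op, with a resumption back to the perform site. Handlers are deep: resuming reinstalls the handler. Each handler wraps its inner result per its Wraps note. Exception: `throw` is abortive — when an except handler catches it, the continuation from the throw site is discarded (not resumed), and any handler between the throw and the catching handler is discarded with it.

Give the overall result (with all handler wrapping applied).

Answer: [[30]]

Evaluation trace:
throw(1) @ H0 caught ⇒ 30
H1 returns [30]
H2 returns [[30]]
= [[30]]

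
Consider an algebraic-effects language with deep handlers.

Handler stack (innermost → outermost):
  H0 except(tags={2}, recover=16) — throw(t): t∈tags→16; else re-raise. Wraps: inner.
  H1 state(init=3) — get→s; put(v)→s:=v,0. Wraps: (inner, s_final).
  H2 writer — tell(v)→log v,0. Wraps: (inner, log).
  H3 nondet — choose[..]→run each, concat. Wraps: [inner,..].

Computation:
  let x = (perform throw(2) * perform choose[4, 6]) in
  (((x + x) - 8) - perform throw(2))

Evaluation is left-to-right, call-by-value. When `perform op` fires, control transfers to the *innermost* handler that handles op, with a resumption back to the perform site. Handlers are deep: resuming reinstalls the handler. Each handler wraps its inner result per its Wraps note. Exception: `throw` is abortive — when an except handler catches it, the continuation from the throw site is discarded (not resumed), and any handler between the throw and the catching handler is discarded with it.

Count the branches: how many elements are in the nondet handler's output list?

Working:
throw(2) @ H0 caught ⇒ 16
H1 returns (16, 3)
H2 returns ((16, 3), ())
H3 returns [((16, 3), ())]
= [((16, 3), ())]

Answer: 1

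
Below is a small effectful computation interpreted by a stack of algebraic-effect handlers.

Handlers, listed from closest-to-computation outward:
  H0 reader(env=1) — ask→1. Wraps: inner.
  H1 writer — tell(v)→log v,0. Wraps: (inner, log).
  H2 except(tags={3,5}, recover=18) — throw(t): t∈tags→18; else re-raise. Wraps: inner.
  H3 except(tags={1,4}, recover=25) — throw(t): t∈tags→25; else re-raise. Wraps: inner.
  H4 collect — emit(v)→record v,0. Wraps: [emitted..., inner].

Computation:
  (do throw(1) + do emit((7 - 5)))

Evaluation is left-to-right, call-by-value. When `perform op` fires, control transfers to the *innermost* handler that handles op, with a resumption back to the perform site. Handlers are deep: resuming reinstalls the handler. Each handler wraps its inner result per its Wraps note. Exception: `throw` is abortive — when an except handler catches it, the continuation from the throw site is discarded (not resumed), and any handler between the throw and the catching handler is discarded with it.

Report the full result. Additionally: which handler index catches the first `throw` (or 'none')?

Working:
throw(1) @ H2 re-raised
throw(1) @ H3 caught ⇒ 25
H4 returns [25]
= [25]

Answer: [25] ; first throw caught by: H3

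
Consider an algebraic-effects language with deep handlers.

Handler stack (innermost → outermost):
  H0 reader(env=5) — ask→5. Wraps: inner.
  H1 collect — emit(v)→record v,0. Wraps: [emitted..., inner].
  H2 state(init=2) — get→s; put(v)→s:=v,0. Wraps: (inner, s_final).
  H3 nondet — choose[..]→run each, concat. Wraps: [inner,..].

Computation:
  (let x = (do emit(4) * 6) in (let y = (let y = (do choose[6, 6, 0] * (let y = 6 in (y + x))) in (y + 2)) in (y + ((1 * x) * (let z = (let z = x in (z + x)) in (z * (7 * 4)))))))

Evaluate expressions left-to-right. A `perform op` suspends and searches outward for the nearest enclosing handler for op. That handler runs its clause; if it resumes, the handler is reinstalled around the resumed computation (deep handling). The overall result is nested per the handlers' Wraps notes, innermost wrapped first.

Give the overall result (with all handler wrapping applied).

Working:
emit(4) @ H1 ⇒ out+=4
choose[6, 6, 0] @ H3
  branch[0] choose=6:
    H0 returns 38
    H1 returns [4, 38]
    H2 returns ([4, 38], 2)
    H3 returns [([4, 38], 2)]
  branch[1] choose=6:
    H0 returns 38
    H1 returns [4, 38]
    H2 returns ([4, 38], 2)
    H3 returns [([4, 38], 2)]
  branch[2] choose=0:
    H0 returns 2
    H1 returns [4, 2]
    H2 returns ([4, 2], 2)
    H3 returns [([4, 2], 2)]
= [([4, 38], 2), ([4, 38], 2), ([4, 2], 2)]

Answer: [([4, 38], 2), ([4, 38], 2), ([4, 2], 2)]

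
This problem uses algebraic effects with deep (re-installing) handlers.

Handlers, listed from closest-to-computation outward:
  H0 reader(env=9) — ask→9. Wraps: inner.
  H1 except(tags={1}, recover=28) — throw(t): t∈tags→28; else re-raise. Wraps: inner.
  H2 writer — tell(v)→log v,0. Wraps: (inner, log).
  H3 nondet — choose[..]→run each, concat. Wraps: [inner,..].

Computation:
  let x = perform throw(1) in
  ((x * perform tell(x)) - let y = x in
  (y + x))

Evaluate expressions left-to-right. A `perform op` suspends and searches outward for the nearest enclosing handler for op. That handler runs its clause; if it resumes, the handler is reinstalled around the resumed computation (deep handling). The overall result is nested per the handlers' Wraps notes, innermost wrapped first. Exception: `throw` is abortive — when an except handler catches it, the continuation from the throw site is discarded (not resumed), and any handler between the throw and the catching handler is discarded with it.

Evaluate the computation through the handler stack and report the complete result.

Step-by-step:
throw(1) @ H1 caught ⇒ 28
H2 returns (28, ())
H3 returns [(28, ())]
= [(28, ())]

Answer: [(28, ())]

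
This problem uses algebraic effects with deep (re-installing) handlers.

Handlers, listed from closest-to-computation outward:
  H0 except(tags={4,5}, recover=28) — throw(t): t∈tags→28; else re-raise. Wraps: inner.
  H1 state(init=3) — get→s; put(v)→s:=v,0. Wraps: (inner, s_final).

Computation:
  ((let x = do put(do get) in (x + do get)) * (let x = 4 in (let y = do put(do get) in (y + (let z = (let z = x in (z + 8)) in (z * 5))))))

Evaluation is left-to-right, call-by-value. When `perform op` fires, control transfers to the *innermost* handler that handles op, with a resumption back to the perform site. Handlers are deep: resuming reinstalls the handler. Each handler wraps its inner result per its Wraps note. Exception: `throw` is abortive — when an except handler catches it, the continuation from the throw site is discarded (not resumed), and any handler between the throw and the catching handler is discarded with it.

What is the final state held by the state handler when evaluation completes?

Answer: 3

Step-by-step:
get @ H1 ⇒ 3
put(3) @ H1 ⇒ s:=3
get @ H1 ⇒ 3
get @ H1 ⇒ 3
put(3) @ H1 ⇒ s:=3
H0 returns 180
H1 returns (180, 3)
= (180, 3)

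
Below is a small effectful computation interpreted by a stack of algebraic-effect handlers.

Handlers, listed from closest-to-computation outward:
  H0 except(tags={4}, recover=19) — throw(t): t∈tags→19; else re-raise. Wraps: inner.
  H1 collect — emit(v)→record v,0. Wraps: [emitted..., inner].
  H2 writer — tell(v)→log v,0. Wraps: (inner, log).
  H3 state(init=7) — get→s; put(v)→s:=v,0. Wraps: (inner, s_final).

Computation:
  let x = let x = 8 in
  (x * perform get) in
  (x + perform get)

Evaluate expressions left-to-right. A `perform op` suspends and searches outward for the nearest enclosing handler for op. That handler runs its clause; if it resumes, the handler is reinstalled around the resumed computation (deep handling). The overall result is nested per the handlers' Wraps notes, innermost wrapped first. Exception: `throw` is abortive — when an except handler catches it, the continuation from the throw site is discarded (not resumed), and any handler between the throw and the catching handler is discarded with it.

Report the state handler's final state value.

Answer: 7

Evaluation trace:
get @ H3 ⇒ 7
get @ H3 ⇒ 7
H0 returns 63
H1 returns [63]
H2 returns ([63], ())
H3 returns (([63], ()), 7)
= (([63], ()), 7)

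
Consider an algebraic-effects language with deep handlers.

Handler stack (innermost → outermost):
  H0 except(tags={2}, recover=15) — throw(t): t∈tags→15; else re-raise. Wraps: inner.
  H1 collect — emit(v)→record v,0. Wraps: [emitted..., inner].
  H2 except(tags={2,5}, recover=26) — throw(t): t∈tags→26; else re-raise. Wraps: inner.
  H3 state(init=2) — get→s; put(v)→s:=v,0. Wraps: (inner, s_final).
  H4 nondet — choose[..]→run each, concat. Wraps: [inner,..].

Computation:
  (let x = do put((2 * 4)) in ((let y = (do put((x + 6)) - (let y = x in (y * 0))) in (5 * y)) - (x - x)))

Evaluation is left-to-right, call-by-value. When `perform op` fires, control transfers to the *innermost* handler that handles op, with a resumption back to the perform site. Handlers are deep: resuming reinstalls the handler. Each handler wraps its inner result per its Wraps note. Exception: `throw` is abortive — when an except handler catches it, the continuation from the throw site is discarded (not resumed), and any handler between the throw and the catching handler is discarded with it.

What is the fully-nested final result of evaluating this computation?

Answer: [([0], 6)]

Working:
put(8) @ H3 ⇒ s:=8
put(6) @ H3 ⇒ s:=6
H0 returns 0
H1 returns [0]
H2 returns [0]
H3 returns ([0], 6)
H4 returns [([0], 6)]
= [([0], 6)]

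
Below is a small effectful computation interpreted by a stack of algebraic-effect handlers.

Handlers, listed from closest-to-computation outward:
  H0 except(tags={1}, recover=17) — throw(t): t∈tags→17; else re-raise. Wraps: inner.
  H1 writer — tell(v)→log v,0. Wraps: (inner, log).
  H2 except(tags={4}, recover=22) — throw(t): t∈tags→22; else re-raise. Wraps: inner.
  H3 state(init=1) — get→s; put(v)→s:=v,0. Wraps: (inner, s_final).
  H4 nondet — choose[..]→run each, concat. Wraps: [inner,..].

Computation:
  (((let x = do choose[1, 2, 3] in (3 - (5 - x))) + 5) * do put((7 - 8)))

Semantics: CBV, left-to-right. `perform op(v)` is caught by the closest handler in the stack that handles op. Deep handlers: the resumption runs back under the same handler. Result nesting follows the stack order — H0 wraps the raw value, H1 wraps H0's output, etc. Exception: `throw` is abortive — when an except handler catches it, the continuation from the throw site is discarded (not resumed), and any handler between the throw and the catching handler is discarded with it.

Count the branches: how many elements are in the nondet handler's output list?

Working:
choose[1, 2, 3] @ H4
  branch[0] choose=1:
    put(-1) @ H3 ⇒ s:=-1
    H0 returns 0
    H1 returns (0, ())
    H2 returns (0, ())
    H3 returns ((0, ()), -1)
    H4 returns [((0, ()), -1)]
  branch[1] choose=2:
    put(-1) @ H3 ⇒ s:=-1
    H0 returns 0
    H1 returns (0, ())
    H2 returns (0, ())
    H3 returns ((0, ()), -1)
    H4 returns [((0, ()), -1)]
  branch[2] choose=3:
    put(-1) @ H3 ⇒ s:=-1
    H0 returns 0
    H1 returns (0, ())
    H2 returns (0, ())
    H3 returns ((0, ()), -1)
    H4 returns [((0, ()), -1)]
= [((0, ()), -1), ((0, ()), -1), ((0, ()), -1)]

Answer: 3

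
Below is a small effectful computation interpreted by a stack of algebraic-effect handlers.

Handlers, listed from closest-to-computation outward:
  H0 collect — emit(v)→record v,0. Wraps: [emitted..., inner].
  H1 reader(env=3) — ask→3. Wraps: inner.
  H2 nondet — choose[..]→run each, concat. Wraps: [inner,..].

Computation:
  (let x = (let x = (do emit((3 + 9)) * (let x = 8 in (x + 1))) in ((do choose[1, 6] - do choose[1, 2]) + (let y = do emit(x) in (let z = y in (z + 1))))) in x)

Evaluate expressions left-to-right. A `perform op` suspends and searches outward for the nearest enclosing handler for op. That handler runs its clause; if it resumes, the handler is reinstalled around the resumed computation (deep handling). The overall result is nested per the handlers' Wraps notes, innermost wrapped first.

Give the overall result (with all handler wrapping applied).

Answer: [[12, 0, 1], [12, 0, 0], [12, 0, 6], [12, 0, 5]]

Evaluation trace:
emit(12) @ H0 ⇒ out+=12
choose[1, 6] @ H2
  branch[0] choose=1:
    choose[1, 2] @ H2
      branch[0] choose=1:
        emit(0) @ H0 ⇒ out+=0
        H0 returns [12, 0, 1]
        H1 returns [12, 0, 1]
        H2 returns [[12, 0, 1]]
      branch[1] choose=2:
        emit(0) @ H0 ⇒ out+=0
        H0 returns [12, 0, 0]
        H1 returns [12, 0, 0]
        H2 returns [[12, 0, 0]]
  branch[1] choose=6:
    choose[1, 2] @ H2
      branch[0] choose=1:
        emit(0) @ H0 ⇒ out+=0
        H0 returns [12, 0, 6]
        H1 returns [12, 0, 6]
        H2 returns [[12, 0, 6]]
      branch[1] choose=2:
        emit(0) @ H0 ⇒ out+=0
        H0 returns [12, 0, 5]
        H1 returns [12, 0, 5]
        H2 returns [[12, 0, 5]]
= [[12, 0, 1], [12, 0, 0], [12, 0, 6], [12, 0, 5]]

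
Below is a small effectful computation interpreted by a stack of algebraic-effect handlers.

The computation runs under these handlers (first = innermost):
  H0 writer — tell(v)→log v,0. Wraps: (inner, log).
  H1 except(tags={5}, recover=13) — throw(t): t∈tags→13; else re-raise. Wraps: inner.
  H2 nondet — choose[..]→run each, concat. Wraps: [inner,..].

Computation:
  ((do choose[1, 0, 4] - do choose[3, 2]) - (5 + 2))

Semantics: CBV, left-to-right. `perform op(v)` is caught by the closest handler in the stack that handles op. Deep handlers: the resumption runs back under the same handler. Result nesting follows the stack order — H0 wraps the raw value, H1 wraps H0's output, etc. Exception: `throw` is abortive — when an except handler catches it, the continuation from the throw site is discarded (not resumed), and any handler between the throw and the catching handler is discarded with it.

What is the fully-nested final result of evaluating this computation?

Answer: [(-9, ()), (-8, ()), (-10, ()), (-9, ()), (-6, ()), (-5, ())]

Working:
choose[1, 0, 4] @ H2
  branch[0] choose=1:
    choose[3, 2] @ H2
      branch[0] choose=3:
        H0 returns (-9, ())
        H1 returns (-9, ())
        H2 returns [(-9, ())]
      branch[1] choose=2:
        H0 returns (-8, ())
        H1 returns (-8, ())
        H2 returns [(-8, ())]
  branch[1] choose=0:
    choose[3, 2] @ H2
      branch[0] choose=3:
        H0 returns (-10, ())
        H1 returns (-10, ())
        H2 returns [(-10, ())]
      branch[1] choose=2:
        H0 returns (-9, ())
        H1 returns (-9, ())
        H2 returns [(-9, ())]
  branch[2] choose=4:
    choose[3, 2] @ H2
      branch[0] choose=3:
        H0 returns (-6, ())
        H1 returns (-6, ())
        H2 returns [(-6, ())]
      branch[1] choose=2:
        H0 returns (-5, ())
        H1 returns (-5, ())
        H2 returns [(-5, ())]
= [(-9, ()), (-8, ()), (-10, ()), (-9, ()), (-6, ()), (-5, ())]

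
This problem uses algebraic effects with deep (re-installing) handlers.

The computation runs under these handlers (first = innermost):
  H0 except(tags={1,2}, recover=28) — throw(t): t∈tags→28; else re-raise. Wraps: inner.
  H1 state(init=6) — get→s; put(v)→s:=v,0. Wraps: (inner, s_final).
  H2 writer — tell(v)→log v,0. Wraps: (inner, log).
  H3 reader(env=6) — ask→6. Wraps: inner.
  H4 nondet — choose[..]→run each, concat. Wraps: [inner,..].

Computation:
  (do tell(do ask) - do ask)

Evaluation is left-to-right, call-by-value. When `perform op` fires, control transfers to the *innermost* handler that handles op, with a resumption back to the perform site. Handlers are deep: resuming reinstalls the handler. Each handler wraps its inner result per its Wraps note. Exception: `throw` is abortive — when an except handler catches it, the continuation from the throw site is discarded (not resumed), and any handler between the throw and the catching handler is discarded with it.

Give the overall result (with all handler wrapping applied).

Answer: [((-6, 6), (6))]

Working:
ask @ H3 ⇒ 6
tell(6) @ H2 ⇒ log+=6
ask @ H3 ⇒ 6
H0 returns -6
H1 returns (-6, 6)
H2 returns ((-6, 6), (6))
H3 returns ((-6, 6), (6))
H4 returns [((-6, 6), (6))]
= [((-6, 6), (6))]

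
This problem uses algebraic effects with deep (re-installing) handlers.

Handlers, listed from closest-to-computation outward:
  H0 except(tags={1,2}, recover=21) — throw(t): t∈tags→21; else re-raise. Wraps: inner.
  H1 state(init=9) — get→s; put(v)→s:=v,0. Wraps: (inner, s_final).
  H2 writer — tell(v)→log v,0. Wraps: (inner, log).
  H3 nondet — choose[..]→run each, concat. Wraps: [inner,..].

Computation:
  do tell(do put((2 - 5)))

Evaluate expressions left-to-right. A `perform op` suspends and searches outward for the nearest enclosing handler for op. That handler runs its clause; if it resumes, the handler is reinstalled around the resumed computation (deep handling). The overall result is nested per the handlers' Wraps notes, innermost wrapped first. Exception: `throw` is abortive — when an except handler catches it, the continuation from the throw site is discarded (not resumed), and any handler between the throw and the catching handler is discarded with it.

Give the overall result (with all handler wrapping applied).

Answer: [((0, -3), (0))]

Evaluation trace:
put(-3) @ H1 ⇒ s:=-3
tell(0) @ H2 ⇒ log+=0
H0 returns 0
H1 returns (0, -3)
H2 returns ((0, -3), (0))
H3 returns [((0, -3), (0))]
= [((0, -3), (0))]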